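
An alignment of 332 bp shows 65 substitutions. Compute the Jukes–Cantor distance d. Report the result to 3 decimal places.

p = 65/332 ≈ 0.195783.
d = −(3/4) ln(1 − 4p/3) = −0.75 ln(1 − 0.261044) = −0.75 ln(0.738956)
  = −0.75 × (-0.302517) = 0.226888 substitutions/site.

0.227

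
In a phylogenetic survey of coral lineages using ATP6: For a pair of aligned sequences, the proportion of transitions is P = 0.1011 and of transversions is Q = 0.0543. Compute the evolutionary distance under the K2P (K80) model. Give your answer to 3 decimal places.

0.177

Under the Kimura two-parameter model, d = −½ ln(1 − 2P − Q) − ¼ ln(1 − 2Q).
1 − 2P − Q = 0.7435, giving −½ ln(0.7435) = 0.148193.
1 − 2Q = 0.8914, giving −¼ ln(0.8914) = 0.028741.
d = 0.148193 + 0.028741 = 0.176934.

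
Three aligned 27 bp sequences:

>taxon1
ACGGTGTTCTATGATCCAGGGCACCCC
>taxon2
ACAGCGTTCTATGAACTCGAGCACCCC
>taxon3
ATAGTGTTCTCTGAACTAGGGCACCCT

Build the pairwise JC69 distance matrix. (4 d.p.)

d(taxon1,taxon2) = 0.2635, d(taxon1,taxon3) = 0.2635, d(taxon2,taxon3) = 0.2635

taxon1–taxon2: 6/27 sites differ → p ≈ 0.222222, d = −0.75 ln(1 − 0.296296) = 0.263548 ≈ 0.2635.
taxon1–taxon3: 6/27 sites differ → p ≈ 0.222222, d = −0.75 ln(1 − 0.296296) = 0.263548 ≈ 0.2635.
taxon2–taxon3: 6/27 sites differ → p ≈ 0.222222, d = −0.75 ln(1 − 0.296296) = 0.263548 ≈ 0.2635.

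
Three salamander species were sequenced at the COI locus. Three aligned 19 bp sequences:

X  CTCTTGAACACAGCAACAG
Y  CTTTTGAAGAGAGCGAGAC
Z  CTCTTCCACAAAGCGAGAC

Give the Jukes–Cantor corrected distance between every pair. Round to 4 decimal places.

X–Y: 6/19 sites differ → p ≈ 0.315789, d = −0.75 ln(1 − 0.421052) = 0.409907 ≈ 0.4099.
X–Z: 6/19 sites differ → p ≈ 0.315789, d = −0.75 ln(1 − 0.421052) = 0.409907 ≈ 0.4099.
Y–Z: 5/19 sites differ → p ≈ 0.263158, d = −0.75 ln(1 − 0.350877) = 0.324100 ≈ 0.3241.

d(X,Y) = 0.4099, d(X,Z) = 0.4099, d(Y,Z) = 0.3241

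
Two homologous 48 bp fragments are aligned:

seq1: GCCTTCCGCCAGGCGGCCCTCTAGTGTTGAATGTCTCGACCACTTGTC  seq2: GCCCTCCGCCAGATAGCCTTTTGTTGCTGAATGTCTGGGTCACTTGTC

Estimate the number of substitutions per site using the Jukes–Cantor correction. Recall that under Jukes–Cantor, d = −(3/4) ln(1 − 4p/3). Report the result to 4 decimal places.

The sequences differ at 12 of 48 sites, so p = 12/48 = 0.25.
d = −(3/4) ln(1 − 4p/3) = −0.75 ln(1 − 0.333333) = −0.75 ln(0.666667)
  = −0.75 × (-0.405465) = 0.304099 substitutions/site.

0.3041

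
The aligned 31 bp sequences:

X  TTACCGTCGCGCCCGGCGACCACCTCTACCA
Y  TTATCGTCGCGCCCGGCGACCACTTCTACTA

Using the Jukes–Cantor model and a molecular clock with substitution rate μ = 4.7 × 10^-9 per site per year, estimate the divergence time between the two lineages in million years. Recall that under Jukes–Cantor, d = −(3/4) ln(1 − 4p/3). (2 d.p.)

11.02

The sequences differ at 3 of 31 sites (4, 24, 30), so p = 3/31 ≈ 0.096774.
d = −(3/4) ln(1 − 4p/3) = −0.75 ln(1 − 0.129032) = −0.75 ln(0.870968)
  = −0.75 × (-0.138150) = 0.103613 substitutions/site.
Under a molecular clock d = 2μt, so t = d/(2μ) = 0.103613 / (2 × 4.7 × 10^-9) = 11.02 million years.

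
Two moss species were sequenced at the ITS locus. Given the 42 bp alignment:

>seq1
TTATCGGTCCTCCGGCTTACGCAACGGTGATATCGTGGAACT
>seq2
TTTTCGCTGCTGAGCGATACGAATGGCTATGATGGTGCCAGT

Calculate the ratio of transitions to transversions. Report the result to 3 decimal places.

0.056

Transitions are A↔G and C↔T; transversions are all other mismatches.
Transitions: 1. Transversions: 18.
R = 1/18 = 0.055555… ≈ 0.056 (to 3 d.p.).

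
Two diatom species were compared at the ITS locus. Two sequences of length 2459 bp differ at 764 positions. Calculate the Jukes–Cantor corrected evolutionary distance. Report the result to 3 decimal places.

0.401

p = 764/2459 ≈ 0.310695.
d = −(3/4) ln(1 − 4p/3) = −0.75 ln(1 − 0.41426) = −0.75 ln(0.58574)
  = −0.75 × (-0.534879) = 0.401159 substitutions/site.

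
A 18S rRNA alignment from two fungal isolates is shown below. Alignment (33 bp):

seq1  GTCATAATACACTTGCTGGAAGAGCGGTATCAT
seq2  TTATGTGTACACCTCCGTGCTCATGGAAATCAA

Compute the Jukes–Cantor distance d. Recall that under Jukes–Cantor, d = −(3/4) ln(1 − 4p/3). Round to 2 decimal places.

0.97

The sequences differ at 18 of 33 sites, so p = 18/33 ≈ 0.545455.
d = −(3/4) ln(1 − 4p/3) = −0.75 ln(1 − 0.727273) = −0.75 ln(0.272727)
  = −0.75 × (-1.299284) = 0.974463 substitutions/site.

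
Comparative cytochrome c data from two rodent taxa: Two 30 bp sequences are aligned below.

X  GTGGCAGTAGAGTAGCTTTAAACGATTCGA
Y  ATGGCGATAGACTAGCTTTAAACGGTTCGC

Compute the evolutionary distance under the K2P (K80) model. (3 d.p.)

Of 30 sites, 4 differences are transitions and 2 are transversions, so P = 4/30 ≈ 0.133333 and Q = 2/30 ≈ 0.066667.
Under the Kimura two-parameter model, d = −½ ln(1 − 2P − Q) − ¼ ln(1 − 2Q).
1 − 2P − Q = 0.666667, giving −½ ln(0.666667) = 0.202732.
1 − 2Q = 0.866666, giving −¼ ln(0.866666) = 0.035775.
d = 0.202732 + 0.035775 = 0.238507.

0.239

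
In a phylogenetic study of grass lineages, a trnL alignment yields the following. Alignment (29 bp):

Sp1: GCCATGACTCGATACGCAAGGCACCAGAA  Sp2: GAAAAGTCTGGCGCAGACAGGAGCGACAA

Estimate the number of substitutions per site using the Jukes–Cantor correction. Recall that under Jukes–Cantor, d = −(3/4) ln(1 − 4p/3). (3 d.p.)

0.878

The sequences differ at 15 of 29 sites, so p = 15/29 ≈ 0.517241.
d = −(3/4) ln(1 − 4p/3) = −0.75 ln(1 − 0.689655) = −0.75 ln(0.310345)
  = −0.75 × (-1.170071) = 0.877553 substitutions/site.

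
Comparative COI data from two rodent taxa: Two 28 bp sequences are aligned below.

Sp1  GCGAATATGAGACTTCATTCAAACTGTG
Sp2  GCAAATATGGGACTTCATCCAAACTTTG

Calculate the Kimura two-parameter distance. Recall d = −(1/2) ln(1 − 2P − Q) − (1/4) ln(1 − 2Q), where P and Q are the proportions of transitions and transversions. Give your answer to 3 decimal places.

Of 28 sites, 3 differences are transitions and 1 are transversions, so P = 3/28 ≈ 0.107143 and Q = 1/28 ≈ 0.035714.
Under the Kimura two-parameter model, d = −½ ln(1 − 2P − Q) − ¼ ln(1 − 2Q).
1 − 2P − Q = 0.75, giving −½ ln(0.75) = 0.143841.
1 − 2Q = 0.928572, giving −¼ ln(0.928572) = 0.018527.
d = 0.143841 + 0.018527 = 0.162368.

0.162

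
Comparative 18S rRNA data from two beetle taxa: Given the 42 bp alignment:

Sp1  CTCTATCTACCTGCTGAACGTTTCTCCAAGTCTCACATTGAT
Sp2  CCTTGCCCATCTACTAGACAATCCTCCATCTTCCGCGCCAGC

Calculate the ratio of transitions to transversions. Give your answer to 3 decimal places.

Transitions are A↔G and C↔T; transversions are all other mismatches.
Transitions: 20. Transversions: 3.
R = 20/3 = 6.666666… ≈ 6.667 (to 3 d.p.).

6.667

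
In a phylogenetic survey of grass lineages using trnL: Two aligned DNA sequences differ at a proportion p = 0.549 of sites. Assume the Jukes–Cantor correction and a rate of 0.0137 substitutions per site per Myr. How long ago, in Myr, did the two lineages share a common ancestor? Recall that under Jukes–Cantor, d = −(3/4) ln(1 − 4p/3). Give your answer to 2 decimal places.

d = −(3/4) ln(1 − 4p/3) = −0.75 ln(1 − 0.732) = −0.75 ln(0.268)
  = −0.75 × (-1.316768) = 0.987576 substitutions/site.
Under a molecular clock d = 2μt, so t = d/(2μ) = 0.987576 / (2 × 0.0137) = 36.04 Myr.

36.04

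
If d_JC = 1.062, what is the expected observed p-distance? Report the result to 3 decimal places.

p = (3/4)(1 − e^(−4d/3)) = 0.75 × (1 − e^(-1.416)) = 0.75 × (1 − 0.242683) = 0.567988.

0.568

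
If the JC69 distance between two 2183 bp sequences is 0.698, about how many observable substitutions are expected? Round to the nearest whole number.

Invert JC69: p = (3/4)(1 − e^(−4d/3)) = 0.75 × (1 − e^(-0.930667)) = 0.75 × (1 − 0.394291) = 0.454282.
Expected differing sites = pL ≈ 0.454282 × 2183 = 991.697606 ≈ 992.

992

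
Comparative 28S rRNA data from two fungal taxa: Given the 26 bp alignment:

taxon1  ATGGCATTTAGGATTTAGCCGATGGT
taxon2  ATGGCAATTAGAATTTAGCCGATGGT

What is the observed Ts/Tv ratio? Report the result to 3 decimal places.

1.000

Transitions are A↔G and C↔T; transversions are all other mismatches.
Transitions: 1. Transversions: 1.
R = 1/1 = 1.000.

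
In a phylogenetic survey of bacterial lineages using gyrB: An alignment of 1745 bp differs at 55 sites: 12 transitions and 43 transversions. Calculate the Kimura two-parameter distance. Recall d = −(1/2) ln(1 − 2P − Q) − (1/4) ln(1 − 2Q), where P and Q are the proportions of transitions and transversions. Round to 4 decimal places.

P = 12/1745 ≈ 0.006877 and Q = 43/1745 ≈ 0.024642.
Under the Kimura two-parameter model, d = −½ ln(1 − 2P − Q) − ¼ ln(1 − 2Q).
1 − 2P − Q = 0.961604, giving −½ ln(0.961604) = 0.019576.
1 − 2Q = 0.950716, giving −¼ ln(0.950716) = 0.012635.
d = 0.019576 + 0.012635 = 0.032211.

0.0322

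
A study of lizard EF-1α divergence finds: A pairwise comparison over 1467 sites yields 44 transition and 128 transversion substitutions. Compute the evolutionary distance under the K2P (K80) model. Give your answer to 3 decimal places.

P = 44/1467 ≈ 0.029993 and Q = 128/1467 ≈ 0.087253.
Under the Kimura two-parameter model, d = −½ ln(1 − 2P − Q) − ¼ ln(1 − 2Q).
1 − 2P − Q = 0.852761, giving −½ ln(0.852761) = 0.079638.
1 − 2Q = 0.825494, giving −¼ ln(0.825494) = 0.047943.
d = 0.079638 + 0.047943 = 0.127581.

0.128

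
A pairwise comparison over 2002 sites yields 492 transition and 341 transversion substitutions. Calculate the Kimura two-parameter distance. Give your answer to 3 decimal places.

P = 492/2002 ≈ 0.245754 and Q = 341/2002 ≈ 0.17033.
Under the Kimura two-parameter model, d = −½ ln(1 − 2P − Q) − ¼ ln(1 − 2Q).
1 − 2P − Q = 0.338162, giving −½ ln(0.338162) = 0.542115.
1 − 2Q = 0.65934, giving −¼ ln(0.65934) = 0.104129.
d = 0.542115 + 0.104129 = 0.646244.

0.646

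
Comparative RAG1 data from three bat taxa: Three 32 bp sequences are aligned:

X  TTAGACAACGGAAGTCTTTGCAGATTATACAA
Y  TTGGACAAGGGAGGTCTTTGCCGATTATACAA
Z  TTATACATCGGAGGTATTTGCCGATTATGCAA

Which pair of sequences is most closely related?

X and Y

X–Y: 4/32 differ, p = 0.125, d = 0.137.
X–Z: 6/32 differ, p = 0.188, d = 0.216.
Y–Z: 6/32 differ, p = 0.188, d = 0.216.
The smallest distance is between X and Y.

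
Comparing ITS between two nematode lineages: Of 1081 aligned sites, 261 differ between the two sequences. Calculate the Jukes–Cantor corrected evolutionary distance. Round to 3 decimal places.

0.291

p = 261/1081 ≈ 0.241443.
d = −(3/4) ln(1 − 4p/3) = −0.75 ln(1 − 0.321924) = −0.75 ln(0.678076)
  = −0.75 × (-0.388496) = 0.291372 substitutions/site.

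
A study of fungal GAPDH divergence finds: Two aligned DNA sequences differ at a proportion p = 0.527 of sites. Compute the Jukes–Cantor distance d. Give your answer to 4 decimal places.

d = −(3/4) ln(1 − 4p/3) = −0.75 ln(1 − 0.702667) = −0.75 ln(0.297333)
  = −0.75 × (-1.212903) = 0.909677 substitutions/site.

0.9097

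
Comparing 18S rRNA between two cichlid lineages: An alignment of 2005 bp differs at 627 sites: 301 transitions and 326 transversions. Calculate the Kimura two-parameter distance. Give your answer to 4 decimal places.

0.4091

P = 301/2005 ≈ 0.150125 and Q = 326/2005 ≈ 0.162594.
Under the Kimura two-parameter model, d = −½ ln(1 − 2P − Q) − ¼ ln(1 − 2Q).
1 − 2P − Q = 0.537156, giving −½ ln(0.537156) = 0.310733.
1 − 2Q = 0.674812, giving −¼ ln(0.674812) = 0.098330.
d = 0.310733 + 0.098330 = 0.409063.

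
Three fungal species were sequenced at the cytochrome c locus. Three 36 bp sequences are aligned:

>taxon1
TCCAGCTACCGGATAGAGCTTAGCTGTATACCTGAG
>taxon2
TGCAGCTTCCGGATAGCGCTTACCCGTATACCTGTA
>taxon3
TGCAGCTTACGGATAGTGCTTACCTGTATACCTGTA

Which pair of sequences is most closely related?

taxon2 and taxon3

taxon1–taxon2: 7/36 differ, p = 0.194, d = 0.225.
taxon1–taxon3: 7/36 differ, p = 0.194, d = 0.225.
taxon2–taxon3: 3/36 differ, p = 0.083, d = 0.088.
The smallest distance is between taxon2 and taxon3.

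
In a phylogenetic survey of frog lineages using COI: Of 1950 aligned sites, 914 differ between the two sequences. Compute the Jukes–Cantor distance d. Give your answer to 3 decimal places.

p = 914/1950 ≈ 0.468718.
d = −(3/4) ln(1 − 4p/3) = −0.75 ln(1 − 0.624957) = −0.75 ln(0.375043)
  = −0.75 × (-0.980715) = 0.735536 substitutions/site.

0.736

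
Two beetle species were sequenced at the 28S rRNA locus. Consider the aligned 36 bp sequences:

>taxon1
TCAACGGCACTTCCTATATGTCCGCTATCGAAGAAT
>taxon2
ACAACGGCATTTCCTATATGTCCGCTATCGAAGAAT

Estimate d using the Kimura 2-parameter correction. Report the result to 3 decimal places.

0.058

Of 36 sites, 1 differences are transitions and 1 are transversions, so P = 1/36 ≈ 0.027778 and Q = 1/36 ≈ 0.027778.
Under the Kimura two-parameter model, d = −½ ln(1 − 2P − Q) − ¼ ln(1 − 2Q).
1 − 2P − Q = 0.916666, giving −½ ln(0.916666) = 0.043506.
1 − 2Q = 0.944444, giving −¼ ln(0.944444) = 0.014290.
d = 0.043506 + 0.014290 = 0.057796.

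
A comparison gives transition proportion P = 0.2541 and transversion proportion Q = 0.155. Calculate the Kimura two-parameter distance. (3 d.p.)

0.637

Under the Kimura two-parameter model, d = −½ ln(1 − 2P − Q) − ¼ ln(1 − 2Q).
1 − 2P − Q = 0.3368, giving −½ ln(0.3368) = 0.544133.
1 − 2Q = 0.69, giving −¼ ln(0.69) = 0.092766.
d = 0.544133 + 0.092766 = 0.636899.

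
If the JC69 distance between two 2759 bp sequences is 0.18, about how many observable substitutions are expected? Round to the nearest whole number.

442

Invert JC69: p = (3/4)(1 − e^(−4d/3)) = 0.75 × (1 − e^(-0.24)) = 0.75 × (1 − 0.786628) = 0.160029.
Expected differing sites = pL ≈ 0.160029 × 2759 = 441.520011 ≈ 442.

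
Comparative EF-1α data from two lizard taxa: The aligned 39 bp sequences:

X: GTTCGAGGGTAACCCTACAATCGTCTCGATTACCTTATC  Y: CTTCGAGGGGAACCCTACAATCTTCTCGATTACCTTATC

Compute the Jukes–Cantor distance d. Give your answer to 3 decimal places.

The sequences differ at 3 of 39 sites (1, 10, 23), so p = 3/39 ≈ 0.076923.
d = −(3/4) ln(1 − 4p/3) = −0.75 ln(1 − 0.102564) = −0.75 ln(0.897436)
  = −0.75 × (-0.108213) = 0.081160 substitutions/site.

0.081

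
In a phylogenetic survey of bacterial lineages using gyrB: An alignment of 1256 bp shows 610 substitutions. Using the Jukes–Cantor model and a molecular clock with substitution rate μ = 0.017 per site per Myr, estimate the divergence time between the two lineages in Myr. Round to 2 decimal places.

23.00

p = 610/1256 ≈ 0.485669.
d = −(3/4) ln(1 − 4p/3) = −0.75 ln(1 − 0.647559) = −0.75 ln(0.352441)
  = −0.75 × (-1.042872) = 0.782154 substitutions/site.
Under a molecular clock d = 2μt, so t = d/(2μ) = 0.782154 / (2 × 0.017) = 23.00 Myr.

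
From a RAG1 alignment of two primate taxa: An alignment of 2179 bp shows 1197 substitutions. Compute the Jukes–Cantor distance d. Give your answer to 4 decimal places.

p = 1197/2179 ≈ 0.549335.
d = −(3/4) ln(1 − 4p/3) = −0.75 ln(1 − 0.732447) = −0.75 ln(0.267553)
  = −0.75 × (-1.318438) = 0.988829 substitutions/site.

0.9888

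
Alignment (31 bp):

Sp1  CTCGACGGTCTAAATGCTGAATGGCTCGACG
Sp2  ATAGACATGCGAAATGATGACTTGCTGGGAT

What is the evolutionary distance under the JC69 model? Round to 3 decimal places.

0.614

The sequences differ at 13 of 31 sites, so p = 13/31 ≈ 0.419355.
d = −(3/4) ln(1 − 4p/3) = −0.75 ln(1 − 0.55914) = −0.75 ln(0.44086)
  = −0.75 × (-0.819028) = 0.614271 substitutions/site.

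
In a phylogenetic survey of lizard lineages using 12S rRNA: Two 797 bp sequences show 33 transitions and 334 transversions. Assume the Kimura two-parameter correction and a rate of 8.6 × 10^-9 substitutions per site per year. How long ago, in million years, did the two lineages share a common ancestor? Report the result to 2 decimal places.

P = 33/797 ≈ 0.041405 and Q = 334/797 ≈ 0.419072.
Under the Kimura two-parameter model, d = −½ ln(1 − 2P − Q) − ¼ ln(1 − 2Q).
1 − 2P − Q = 0.498118, giving −½ ln(0.498118) = 0.348459.
1 − 2Q = 0.161856, giving −¼ ln(0.161856) = 0.455262.
d = 0.348459 + 0.455262 = 0.803721.
Under a molecular clock d = 2μt, so t = d/(2μ) = 0.803721 / (2 × 8.6 × 10^-9) = 46.73 million years.

46.73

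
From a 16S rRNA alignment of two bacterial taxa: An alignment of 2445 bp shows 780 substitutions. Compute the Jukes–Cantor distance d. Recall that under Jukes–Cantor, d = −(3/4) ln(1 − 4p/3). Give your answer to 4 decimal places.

0.4155

p = 780/2445 ≈ 0.319018.
d = −(3/4) ln(1 − 4p/3) = −0.75 ln(1 − 0.425357) = −0.75 ln(0.574643)
  = −0.75 × (-0.554006) = 0.415505 substitutions/site.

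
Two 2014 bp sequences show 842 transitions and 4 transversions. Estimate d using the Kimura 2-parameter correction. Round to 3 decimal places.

P = 842/2014 ≈ 0.418073 and Q = 4/2014 ≈ 0.001986.
Under the Kimura two-parameter model, d = −½ ln(1 − 2P − Q) − ¼ ln(1 − 2Q).
1 − 2P − Q = 0.161868, giving −½ ln(0.161868) = 0.910487.
1 − 2Q = 0.996028, giving −¼ ln(0.996028) = 0.000995.
d = 0.910487 + 0.000995 = 0.911482.

0.911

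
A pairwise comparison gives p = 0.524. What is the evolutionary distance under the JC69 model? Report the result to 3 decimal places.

d = −(3/4) ln(1 − 4p/3) = −0.75 ln(1 − 0.698667) = −0.75 ln(0.301333)
  = −0.75 × (-1.199539) = 0.899654 substitutions/site.

0.900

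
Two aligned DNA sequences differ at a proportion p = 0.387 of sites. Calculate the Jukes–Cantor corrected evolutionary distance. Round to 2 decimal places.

0.54

d = −(3/4) ln(1 − 4p/3) = −0.75 ln(1 − 0.516) = −0.75 ln(0.484)
  = −0.75 × (-0.725670) = 0.544253 substitutions/site.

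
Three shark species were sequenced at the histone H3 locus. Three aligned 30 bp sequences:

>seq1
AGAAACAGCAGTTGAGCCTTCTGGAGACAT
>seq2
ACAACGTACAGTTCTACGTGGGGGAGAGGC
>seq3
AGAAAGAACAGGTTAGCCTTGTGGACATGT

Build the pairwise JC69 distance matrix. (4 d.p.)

d(seq1,seq2) = 0.8240, d(seq1,seq3) = 0.3295, d(seq2,seq3) = 0.6467

seq1–seq2: 15/30 sites differ → p = 0.5, d = −0.75 ln(1 − 0.666667) = 0.823960 ≈ 0.8240.
seq1–seq3: 8/30 sites differ → p ≈ 0.266667, d = −0.75 ln(1 − 0.355556) = 0.329526 ≈ 0.3295.
seq2–seq3: 13/30 sites differ → p ≈ 0.433333, d = −0.75 ln(1 − 0.577777) = 0.646666 ≈ 0.6467.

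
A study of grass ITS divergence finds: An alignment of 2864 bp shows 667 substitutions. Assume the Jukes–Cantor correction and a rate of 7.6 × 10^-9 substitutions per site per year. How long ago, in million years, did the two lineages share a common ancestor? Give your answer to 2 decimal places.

p = 667/2864 ≈ 0.232891.
d = −(3/4) ln(1 − 4p/3) = −0.75 ln(1 − 0.310521) = −0.75 ln(0.689479)
  = −0.75 × (-0.371819) = 0.278864 substitutions/site.
Under a molecular clock d = 2μt, so t = d/(2μ) = 0.278864 / (2 × 7.6 × 10^-9) = 18.35 million years.

18.35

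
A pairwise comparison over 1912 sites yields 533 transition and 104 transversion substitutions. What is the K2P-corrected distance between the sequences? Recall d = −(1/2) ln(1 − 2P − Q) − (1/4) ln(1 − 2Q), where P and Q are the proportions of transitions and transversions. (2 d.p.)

P = 533/1912 ≈ 0.278766 and Q = 104/1912 ≈ 0.054393.
Under the Kimura two-parameter model, d = −½ ln(1 − 2P − Q) − ¼ ln(1 − 2Q).
1 − 2P − Q = 0.388075, giving −½ ln(0.388075) = 0.473278.
1 − 2Q = 0.891214, giving −¼ ln(0.891214) = 0.028793.
d = 0.473278 + 0.028793 = 0.502071.

0.50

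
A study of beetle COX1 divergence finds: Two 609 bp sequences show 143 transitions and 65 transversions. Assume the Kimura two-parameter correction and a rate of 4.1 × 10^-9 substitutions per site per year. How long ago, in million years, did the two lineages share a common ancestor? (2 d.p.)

P = 143/609 ≈ 0.234811 and Q = 65/609 ≈ 0.106732.
Under the Kimura two-parameter model, d = −½ ln(1 − 2P − Q) − ¼ ln(1 − 2Q).
1 − 2P − Q = 0.423646, giving −½ ln(0.423646) = 0.429429.
1 − 2Q = 0.786536, giving −¼ ln(0.786536) = 0.060029.
d = 0.429429 + 0.060029 = 0.489458.
Under a molecular clock d = 2μt, so t = d/(2μ) = 0.489458 / (2 × 4.1 × 10^-9) = 59.69 million years.

59.69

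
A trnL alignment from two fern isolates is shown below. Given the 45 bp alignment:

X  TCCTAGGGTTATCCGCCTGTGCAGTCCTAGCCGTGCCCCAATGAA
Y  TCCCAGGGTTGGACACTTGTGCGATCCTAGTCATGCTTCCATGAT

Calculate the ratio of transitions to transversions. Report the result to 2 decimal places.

2.50

Transitions are A↔G and C↔T; transversions are all other mismatches.
Transitions: 10. Transversions: 4.
R = 10/4 = 2.50.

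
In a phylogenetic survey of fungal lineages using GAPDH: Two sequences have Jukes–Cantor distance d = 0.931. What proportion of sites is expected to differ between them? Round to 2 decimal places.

0.53

p = (3/4)(1 − e^(−4d/3)) = 0.75 × (1 − e^(-1.241333)) = 0.75 × (1 − 0.288999) = 0.533251.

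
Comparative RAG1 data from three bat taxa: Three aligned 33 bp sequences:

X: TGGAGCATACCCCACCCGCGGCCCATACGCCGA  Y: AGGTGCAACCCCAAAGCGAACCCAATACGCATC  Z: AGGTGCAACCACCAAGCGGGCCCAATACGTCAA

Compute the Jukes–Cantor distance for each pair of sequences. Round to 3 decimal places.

d(X,Y) = 0.625, d(X,Z) = 0.497, d(Y,Z) = 0.293

X–Y: 14/33 sites differ → p ≈ 0.424242, d = −0.75 ln(1 − 0.565656) = 0.625439 ≈ 0.625.
X–Z: 12/33 sites differ → p ≈ 0.363636, d = −0.75 ln(1 − 0.484848) = 0.497470 ≈ 0.497.
Y–Z: 8/33 sites differ → p ≈ 0.242424, d = −0.75 ln(1 − 0.323232) = 0.292820 ≈ 0.293.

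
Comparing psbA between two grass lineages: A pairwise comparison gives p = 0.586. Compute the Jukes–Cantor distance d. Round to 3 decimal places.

d = −(3/4) ln(1 − 4p/3) = −0.75 ln(1 − 0.781333) = −0.75 ln(0.218667)
  = −0.75 × (-1.520205) = 1.140154 substitutions/site.

1.140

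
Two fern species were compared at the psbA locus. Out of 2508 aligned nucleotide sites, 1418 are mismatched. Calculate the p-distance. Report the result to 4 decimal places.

p = 1418/2508 = 0.565390… ≈ 0.5654 (to 4 d.p.).

0.5654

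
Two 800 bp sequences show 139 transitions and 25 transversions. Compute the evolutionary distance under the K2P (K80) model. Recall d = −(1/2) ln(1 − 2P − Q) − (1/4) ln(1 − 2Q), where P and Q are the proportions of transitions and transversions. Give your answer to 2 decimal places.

P = 139/800 = 0.17375 and Q = 25/800 = 0.03125.
Under the Kimura two-parameter model, d = −½ ln(1 − 2P − Q) − ¼ ln(1 − 2Q).
1 − 2P − Q = 0.62125, giving −½ ln(0.62125) = 0.238011.
1 − 2Q = 0.9375, giving −¼ ln(0.9375) = 0.016135.
d = 0.238011 + 0.016135 = 0.254146.

0.25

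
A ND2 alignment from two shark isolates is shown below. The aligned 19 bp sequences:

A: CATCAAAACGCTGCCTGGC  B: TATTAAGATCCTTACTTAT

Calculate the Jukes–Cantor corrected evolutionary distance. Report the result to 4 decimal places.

0.9074

The sequences differ at 10 of 19 sites (1, 4, 7, 9, 10, 13, 14, 17, 18, 19), so p = 10/19 ≈ 0.526316.
d = −(3/4) ln(1 − 4p/3) = −0.75 ln(1 − 0.701755) = −0.75 ln(0.298245)
  = −0.75 × (-1.209840) = 0.907380 substitutions/site.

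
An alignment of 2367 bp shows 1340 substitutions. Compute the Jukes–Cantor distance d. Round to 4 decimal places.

1.0543

p = 1340/2367 ≈ 0.566117.
d = −(3/4) ln(1 − 4p/3) = −0.75 ln(1 − 0.754823) = −0.75 ln(0.245177)
  = −0.75 × (-1.405775) = 1.054331 substitutions/site.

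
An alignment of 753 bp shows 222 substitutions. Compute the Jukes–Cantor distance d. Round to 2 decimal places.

0.37

p = 222/753 ≈ 0.294821.
d = −(3/4) ln(1 − 4p/3) = −0.75 ln(1 − 0.393095) = −0.75 ln(0.606905)
  = −0.75 × (-0.499383) = 0.374537 substitutions/site.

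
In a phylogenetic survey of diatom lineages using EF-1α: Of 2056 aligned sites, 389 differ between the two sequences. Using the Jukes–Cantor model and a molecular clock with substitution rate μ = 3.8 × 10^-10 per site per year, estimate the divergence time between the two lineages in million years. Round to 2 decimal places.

p = 389/2056 ≈ 0.189202.
d = −(3/4) ln(1 − 4p/3) = −0.75 ln(1 − 0.252269) = −0.75 ln(0.747731)
  = −0.75 × (-0.290712) = 0.218034 substitutions/site.
Under a molecular clock d = 2μt, so t = d/(2μ) = 0.218034 / (2 × 3.8 × 10^-10) = 286.89 million years.

286.89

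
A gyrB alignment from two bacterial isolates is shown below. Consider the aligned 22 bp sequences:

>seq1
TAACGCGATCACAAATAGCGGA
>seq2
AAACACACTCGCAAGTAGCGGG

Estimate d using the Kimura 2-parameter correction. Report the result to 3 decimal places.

0.444

Of 22 sites, 5 differences are transitions and 2 are transversions, so P = 5/22 ≈ 0.227273 and Q = 2/22 ≈ 0.090909.
Under the Kimura two-parameter model, d = −½ ln(1 − 2P − Q) − ¼ ln(1 − 2Q).
1 − 2P − Q = 0.454545, giving −½ ln(0.454545) = 0.394229.
1 − 2Q = 0.818182, giving −¼ ln(0.818182) = 0.050168.
d = 0.394229 + 0.050168 = 0.444397.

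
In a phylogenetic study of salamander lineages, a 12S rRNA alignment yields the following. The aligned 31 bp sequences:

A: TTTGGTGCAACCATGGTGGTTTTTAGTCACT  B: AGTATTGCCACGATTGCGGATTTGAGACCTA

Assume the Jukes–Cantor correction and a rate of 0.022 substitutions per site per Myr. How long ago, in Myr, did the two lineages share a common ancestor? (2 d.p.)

15.71

The sequences differ at 14 of 31 sites, so p = 14/31 ≈ 0.451613.
d = −(3/4) ln(1 − 4p/3) = −0.75 ln(1 − 0.602151) = −0.75 ln(0.397849)
  = −0.75 × (-0.921683) = 0.691262 substitutions/site.
Under a molecular clock d = 2μt, so t = d/(2μ) = 0.691262 / (2 × 0.022) = 15.71 Myr.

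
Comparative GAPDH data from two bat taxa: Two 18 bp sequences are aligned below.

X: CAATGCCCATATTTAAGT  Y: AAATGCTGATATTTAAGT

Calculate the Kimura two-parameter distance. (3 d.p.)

Of 18 sites, 1 differences are transitions and 2 are transversions, so P = 1/18 ≈ 0.055556 and Q = 2/18 ≈ 0.111111.
Under the Kimura two-parameter model, d = −½ ln(1 − 2P − Q) − ¼ ln(1 − 2Q).
1 − 2P − Q = 0.777777, giving −½ ln(0.777777) = 0.125658.
1 − 2Q = 0.777778, giving −¼ ln(0.777778) = 0.062829.
d = 0.125658 + 0.062829 = 0.188487.

0.188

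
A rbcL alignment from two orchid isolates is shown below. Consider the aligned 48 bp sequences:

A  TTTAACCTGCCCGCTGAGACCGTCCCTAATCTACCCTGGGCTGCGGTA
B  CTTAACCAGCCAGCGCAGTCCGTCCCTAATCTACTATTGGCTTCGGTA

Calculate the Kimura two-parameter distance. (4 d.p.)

Of 48 sites, 2 differences are transitions and 8 are transversions, so P = 2/48 ≈ 0.041667 and Q = 8/48 ≈ 0.166667.
Under the Kimura two-parameter model, d = −½ ln(1 − 2P − Q) − ¼ ln(1 − 2Q).
1 − 2P − Q = 0.749999, giving −½ ln(0.749999) = 0.143842.
1 − 2Q = 0.666666, giving −¼ ln(0.666666) = 0.101367.
d = 0.143842 + 0.101367 = 0.245209.

0.2452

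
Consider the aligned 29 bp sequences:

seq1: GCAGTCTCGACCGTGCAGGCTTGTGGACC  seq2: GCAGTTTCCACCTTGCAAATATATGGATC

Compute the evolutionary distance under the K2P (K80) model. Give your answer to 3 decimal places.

Of 29 sites, 6 differences are transitions and 3 are transversions, so P = 6/29 ≈ 0.206897 and Q = 3/29 ≈ 0.103448.
Under the Kimura two-parameter model, d = −½ ln(1 − 2P − Q) − ¼ ln(1 − 2Q).
1 − 2P − Q = 0.482758, giving −½ ln(0.482758) = 0.364120.
1 − 2Q = 0.793104, giving −¼ ln(0.793104) = 0.057950.
d = 0.364120 + 0.057950 = 0.422070.

0.422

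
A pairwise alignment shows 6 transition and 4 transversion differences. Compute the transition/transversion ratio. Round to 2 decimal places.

R = 6/4 = 1.50.

1.50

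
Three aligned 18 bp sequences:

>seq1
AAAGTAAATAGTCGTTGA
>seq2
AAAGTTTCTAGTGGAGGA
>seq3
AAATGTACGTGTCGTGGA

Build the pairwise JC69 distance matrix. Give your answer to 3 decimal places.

seq1–seq2: 6/18 sites differ → p ≈ 0.333333, d = −0.75 ln(1 − 0.444444) = 0.440839 ≈ 0.441.
seq1–seq3: 7/18 sites differ → p ≈ 0.388889, d = −0.75 ln(1 − 0.518519) = 0.548166 ≈ 0.548.
seq2–seq3: 7/18 sites differ → p ≈ 0.388889, d = −0.75 ln(1 − 0.518519) = 0.548166 ≈ 0.548.

d(seq1,seq2) = 0.441, d(seq1,seq3) = 0.548, d(seq2,seq3) = 0.548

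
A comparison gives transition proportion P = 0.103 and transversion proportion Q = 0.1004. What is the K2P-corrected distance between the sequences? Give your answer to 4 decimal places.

0.2390

Under the Kimura two-parameter model, d = −½ ln(1 − 2P − Q) − ¼ ln(1 − 2Q).
1 − 2P − Q = 0.6936, giving −½ ln(0.6936) = 0.182930.
1 − 2Q = 0.7992, giving −¼ ln(0.7992) = 0.056036.
d = 0.182930 + 0.056036 = 0.238966.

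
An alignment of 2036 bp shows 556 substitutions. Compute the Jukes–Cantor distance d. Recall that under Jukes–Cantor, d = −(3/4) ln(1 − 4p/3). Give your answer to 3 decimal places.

0.340

p = 556/2036 ≈ 0.273084.
d = −(3/4) ln(1 − 4p/3) = −0.75 ln(1 − 0.364112) = −0.75 ln(0.635888)
  = −0.75 × (-0.452733) = 0.339550 substitutions/site.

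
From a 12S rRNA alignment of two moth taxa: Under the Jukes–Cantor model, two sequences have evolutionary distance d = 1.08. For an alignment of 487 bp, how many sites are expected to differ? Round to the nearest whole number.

279

Invert JC69: p = (3/4)(1 − e^(−4d/3)) = 0.75 × (1 − e^(-1.44)) = 0.75 × (1 − 0.236928) = 0.572304.
Expected differing sites = pL ≈ 0.572304 × 487 = 278.712048 ≈ 279.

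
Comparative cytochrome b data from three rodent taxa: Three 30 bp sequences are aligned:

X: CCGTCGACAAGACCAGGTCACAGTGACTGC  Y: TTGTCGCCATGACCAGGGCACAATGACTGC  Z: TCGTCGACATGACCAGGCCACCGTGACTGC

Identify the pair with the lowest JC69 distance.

X–Y: 6/30 differ, p = 0.200, d = 0.233.
X–Z: 4/30 differ, p = 0.133, d = 0.147.
Y–Z: 5/30 differ, p = 0.167, d = 0.188.
The smallest distance is between X and Z.

X and Z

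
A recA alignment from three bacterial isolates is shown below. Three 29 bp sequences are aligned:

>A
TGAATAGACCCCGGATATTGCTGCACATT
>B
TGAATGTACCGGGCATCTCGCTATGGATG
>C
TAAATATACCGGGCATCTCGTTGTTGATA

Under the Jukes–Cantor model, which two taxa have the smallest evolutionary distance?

A–B: 12/29 differ, p = 0.414, d = 0.602.
A–C: 12/29 differ, p = 0.414, d = 0.602.
B–C: 6/29 differ, p = 0.207, d = 0.242.
The smallest distance is between B and C.

B and C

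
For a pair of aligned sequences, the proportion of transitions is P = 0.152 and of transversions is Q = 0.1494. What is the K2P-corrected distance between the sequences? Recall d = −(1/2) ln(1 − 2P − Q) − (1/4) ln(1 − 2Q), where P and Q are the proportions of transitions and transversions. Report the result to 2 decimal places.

0.39

Under the Kimura two-parameter model, d = −½ ln(1 − 2P − Q) − ¼ ln(1 − 2Q).
1 − 2P − Q = 0.5466, giving −½ ln(0.5466) = 0.302019.
1 − 2Q = 0.7012, giving −¼ ln(0.7012) = 0.088741.
d = 0.302019 + 0.088741 = 0.390760.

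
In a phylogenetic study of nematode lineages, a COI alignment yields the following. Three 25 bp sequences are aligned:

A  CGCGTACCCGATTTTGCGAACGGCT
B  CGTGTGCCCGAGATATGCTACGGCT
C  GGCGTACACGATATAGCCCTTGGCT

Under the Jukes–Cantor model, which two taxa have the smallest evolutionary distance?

A–B: 9/25 differ, p = 0.360, d = 0.490.
A–C: 8/25 differ, p = 0.320, d = 0.417.
B–C: 10/25 differ, p = 0.400, d = 0.572.
The smallest distance is between A and C.

A and C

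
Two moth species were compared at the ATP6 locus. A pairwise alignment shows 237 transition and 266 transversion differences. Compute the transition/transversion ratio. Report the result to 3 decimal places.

0.891

R = 237/266 = 0.890977… ≈ 0.891 (to 3 d.p.).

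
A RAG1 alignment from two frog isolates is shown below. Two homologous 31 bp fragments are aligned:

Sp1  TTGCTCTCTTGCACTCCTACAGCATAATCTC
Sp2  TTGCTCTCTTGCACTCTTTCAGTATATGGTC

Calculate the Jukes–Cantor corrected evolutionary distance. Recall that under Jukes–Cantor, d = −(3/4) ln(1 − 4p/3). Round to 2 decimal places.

0.22

The sequences differ at 6 of 31 sites (17, 19, 23, 27, 28, 29), so p = 6/31 ≈ 0.193548.
d = −(3/4) ln(1 − 4p/3) = −0.75 ln(1 − 0.258064) = −0.75 ln(0.741936)
  = −0.75 × (-0.298492) = 0.223869 substitutions/site.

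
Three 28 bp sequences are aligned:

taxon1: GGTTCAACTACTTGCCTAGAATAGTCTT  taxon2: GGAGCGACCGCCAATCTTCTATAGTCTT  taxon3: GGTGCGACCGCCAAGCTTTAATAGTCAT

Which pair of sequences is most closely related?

taxon2 and taxon3

taxon1–taxon2: 12/28 differ, p = 0.429, d = 0.635.
taxon1–taxon3: 11/28 differ, p = 0.393, d = 0.556.
taxon2–taxon3: 5/28 differ, p = 0.179, d = 0.204.
The smallest distance is between taxon2 and taxon3.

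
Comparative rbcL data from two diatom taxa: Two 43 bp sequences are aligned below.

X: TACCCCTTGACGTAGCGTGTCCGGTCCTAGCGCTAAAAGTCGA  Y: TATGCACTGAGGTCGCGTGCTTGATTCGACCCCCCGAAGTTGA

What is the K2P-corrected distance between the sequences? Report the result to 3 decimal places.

0.643

Of 43 sites, 10 differences are transitions and 8 are transversions, so P = 10/43 ≈ 0.232558 and Q = 8/43 ≈ 0.186047.
Under the Kimura two-parameter model, d = −½ ln(1 − 2P − Q) − ¼ ln(1 − 2Q).
1 − 2P − Q = 0.348837, giving −½ ln(0.348837) = 0.526575.
1 − 2Q = 0.627906, giving −¼ ln(0.627906) = 0.116341.
d = 0.526575 + 0.116341 = 0.642916.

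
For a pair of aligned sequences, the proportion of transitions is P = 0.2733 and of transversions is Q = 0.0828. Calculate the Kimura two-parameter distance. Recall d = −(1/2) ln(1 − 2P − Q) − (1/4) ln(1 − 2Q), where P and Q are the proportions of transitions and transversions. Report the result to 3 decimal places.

Under the Kimura two-parameter model, d = −½ ln(1 − 2P − Q) − ¼ ln(1 − 2Q).
1 − 2P − Q = 0.3706, giving −½ ln(0.3706) = 0.496316.
1 − 2Q = 0.8344, giving −¼ ln(0.8344) = 0.045261.
d = 0.496316 + 0.045261 = 0.541577.

0.542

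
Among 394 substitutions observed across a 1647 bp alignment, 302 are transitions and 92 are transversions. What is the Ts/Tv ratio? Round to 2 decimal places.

3.28

R = 302/92 = 3.282608… ≈ 3.28 (to 2 d.p.).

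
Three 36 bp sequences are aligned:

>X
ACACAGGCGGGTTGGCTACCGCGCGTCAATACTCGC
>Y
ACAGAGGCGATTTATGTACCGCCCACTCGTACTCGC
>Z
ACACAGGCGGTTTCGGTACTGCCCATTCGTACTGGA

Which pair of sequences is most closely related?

X–Y: 12/36 differ, p = 0.333, d = 0.441.
X–Z: 11/36 differ, p = 0.306, d = 0.392.
Y–Z: 8/36 differ, p = 0.222, d = 0.264.
The smallest distance is between Y and Z.

Y and Z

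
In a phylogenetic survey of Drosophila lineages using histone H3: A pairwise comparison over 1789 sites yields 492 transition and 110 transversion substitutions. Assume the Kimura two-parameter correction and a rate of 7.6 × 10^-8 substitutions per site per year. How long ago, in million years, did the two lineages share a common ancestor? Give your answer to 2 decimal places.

P = 492/1789 ≈ 0.275014 and Q = 110/1789 ≈ 0.061487.
Under the Kimura two-parameter model, d = −½ ln(1 − 2P − Q) − ¼ ln(1 − 2Q).
1 − 2P − Q = 0.388485, giving −½ ln(0.388485) = 0.472750.
1 − 2Q = 0.877026, giving −¼ ln(0.877026) = 0.032805.
d = 0.472750 + 0.032805 = 0.505555.
Under a molecular clock d = 2μt, so t = d/(2μ) = 0.505555 / (2 × 7.6 × 10^-8) = 3.33 million years.

3.33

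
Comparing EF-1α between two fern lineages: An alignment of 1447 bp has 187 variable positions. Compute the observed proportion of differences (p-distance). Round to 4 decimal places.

0.1292

p = 187/1447 = 0.129232… ≈ 0.1292 (to 4 d.p.).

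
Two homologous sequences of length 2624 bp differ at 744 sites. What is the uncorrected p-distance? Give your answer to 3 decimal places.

p = 744/2624 = 0.283536… ≈ 0.284 (to 3 d.p.).

0.284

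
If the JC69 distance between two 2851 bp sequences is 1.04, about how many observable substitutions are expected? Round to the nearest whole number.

1604

Invert JC69: p = (3/4)(1 − e^(−4d/3)) = 0.75 × (1 − e^(-1.386667)) = 0.75 × (1 − 0.249907) = 0.562570.
Expected differing sites = pL ≈ 0.562570 × 2851 = 1603.88707 ≈ 1604.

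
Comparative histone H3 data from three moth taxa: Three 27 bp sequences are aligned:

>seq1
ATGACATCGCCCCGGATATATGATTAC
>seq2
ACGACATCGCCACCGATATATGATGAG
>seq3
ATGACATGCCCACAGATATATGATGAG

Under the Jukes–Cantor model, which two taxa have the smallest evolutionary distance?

seq2 and seq3

seq1–seq2: 5/27 differ, p = 0.185, d = 0.213.
seq1–seq3: 6/27 differ, p = 0.222, d = 0.264.
seq2–seq3: 4/27 differ, p = 0.148, d = 0.165.
The smallest distance is between seq2 and seq3.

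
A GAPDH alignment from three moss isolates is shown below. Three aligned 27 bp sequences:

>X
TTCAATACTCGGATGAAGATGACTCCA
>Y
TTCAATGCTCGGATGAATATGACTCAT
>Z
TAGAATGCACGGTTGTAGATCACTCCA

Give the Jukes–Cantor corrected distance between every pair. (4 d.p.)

X–Y: 4/27 sites differ → p ≈ 0.148148, d = −0.75 ln(1 − 0.197531) = 0.165047 ≈ 0.1650.
X–Z: 7/27 sites differ → p ≈ 0.259259, d = −0.75 ln(1 − 0.345679) = 0.318118 ≈ 0.3181.
Y–Z: 9/27 sites differ → p ≈ 0.333333, d = −0.75 ln(1 − 0.444444) = 0.440839 ≈ 0.4408.

d(X,Y) = 0.1650, d(X,Z) = 0.3181, d(Y,Z) = 0.4408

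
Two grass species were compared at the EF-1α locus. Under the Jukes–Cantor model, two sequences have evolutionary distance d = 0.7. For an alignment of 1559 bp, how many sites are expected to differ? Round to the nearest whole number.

Invert JC69: p = (3/4)(1 − e^(−4d/3)) = 0.75 × (1 − e^(-0.933333)) = 0.75 × (1 − 0.393241) = 0.455069.
Expected differing sites = pL ≈ 0.455069 × 1559 = 709.452571 ≈ 709.

709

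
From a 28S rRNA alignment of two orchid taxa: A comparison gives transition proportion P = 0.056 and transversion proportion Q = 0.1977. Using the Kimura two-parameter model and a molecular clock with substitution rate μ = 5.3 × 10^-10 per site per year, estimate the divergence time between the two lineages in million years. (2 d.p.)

Under the Kimura two-parameter model, d = −½ ln(1 − 2P − Q) − ¼ ln(1 − 2Q).
1 − 2P − Q = 0.6903, giving −½ ln(0.6903) = 0.185314.
1 − 2Q = 0.6046, giving −¼ ln(0.6046) = 0.125797.
d = 0.185314 + 0.125797 = 0.311111.
Under a molecular clock d = 2μt, so t = d/(2μ) = 0.311111 / (2 × 5.3 × 10^-10) = 293.50 million years.

293.50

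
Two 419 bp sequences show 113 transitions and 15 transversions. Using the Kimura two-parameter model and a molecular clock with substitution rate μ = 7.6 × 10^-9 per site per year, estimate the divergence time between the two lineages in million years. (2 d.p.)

29.38

P = 113/419 ≈ 0.26969 and Q = 15/419 ≈ 0.0358.
Under the Kimura two-parameter model, d = −½ ln(1 − 2P − Q) − ¼ ln(1 − 2Q).
1 − 2P − Q = 0.42482, giving −½ ln(0.42482) = 0.428045.
1 − 2Q = 0.9284, giving −¼ ln(0.9284) = 0.018573.
d = 0.428045 + 0.018573 = 0.446618.
Under a molecular clock d = 2μt, so t = d/(2μ) = 0.446618 / (2 × 7.6 × 10^-9) = 29.38 million years.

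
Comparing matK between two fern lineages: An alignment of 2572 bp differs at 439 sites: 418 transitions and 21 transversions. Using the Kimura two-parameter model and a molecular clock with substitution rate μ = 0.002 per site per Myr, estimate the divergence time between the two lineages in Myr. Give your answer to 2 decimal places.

P = 418/2572 ≈ 0.162519 and Q = 21/2572 ≈ 0.008165.
Under the Kimura two-parameter model, d = −½ ln(1 − 2P − Q) − ¼ ln(1 − 2Q).
1 − 2P − Q = 0.666797, giving −½ ln(0.666797) = 0.202635.
1 − 2Q = 0.98367, giving −¼ ln(0.98367) = 0.004116.
d = 0.202635 + 0.004116 = 0.206751.
Under a molecular clock d = 2μt, so t = d/(2μ) = 0.206751 / (2 × 0.002) = 51.69 Myr.

51.69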